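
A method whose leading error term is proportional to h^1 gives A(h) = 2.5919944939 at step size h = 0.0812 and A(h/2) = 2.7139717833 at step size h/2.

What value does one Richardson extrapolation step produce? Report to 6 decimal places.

2.835949

Order 1 gives 2^r = 2 and 2^r − 1 = 1.
2·2.7139717833 − 2.5919944939 = 2.8359490727
Denominator 2 − 1 = 1.
Extrapolated: 2.8359490727 / 1 = 2.8359490727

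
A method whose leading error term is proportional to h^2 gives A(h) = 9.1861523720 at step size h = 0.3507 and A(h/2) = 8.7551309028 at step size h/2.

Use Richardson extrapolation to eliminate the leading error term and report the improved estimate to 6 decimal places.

Method order is 2; weight 2^2 = 4.
4×8.7551309028 − 9.1861523720 = 25.8343712392
Denominator 4 − 1 = 3.
So the Richardson estimate is 8.6114570797.

8.611457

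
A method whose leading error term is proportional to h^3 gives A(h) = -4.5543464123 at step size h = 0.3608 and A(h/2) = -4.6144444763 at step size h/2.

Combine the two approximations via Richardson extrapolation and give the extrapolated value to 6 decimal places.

Error is O(h^3); halving h shrinks it by 2^3 = 8.
2^3×A(h/2) = -36.9155558104; minus A(h) gives -32.3612093981.
Divide by 2^3 − 1 = 7.
So the Richardson estimate is -4.6230299140.

-4.623030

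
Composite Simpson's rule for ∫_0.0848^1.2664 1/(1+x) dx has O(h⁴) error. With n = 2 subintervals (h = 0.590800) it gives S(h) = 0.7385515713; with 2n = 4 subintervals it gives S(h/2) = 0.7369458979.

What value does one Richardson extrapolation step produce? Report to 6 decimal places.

r = 4: numerator weight 16, denominator 15.
16 × 0.7369458979 = 11.7911343664; 11.7911343664 − 0.7385515713 = 11.0525827951
Extrapolated: 11.0525827951 / 15 = 0.7368388530

0.736839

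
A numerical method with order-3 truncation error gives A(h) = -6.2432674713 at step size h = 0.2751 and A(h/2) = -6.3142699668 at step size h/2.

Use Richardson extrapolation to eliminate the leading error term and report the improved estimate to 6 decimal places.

Leading term ∝ h^3; use weight 8 = 2^3.
8·(-6.3142699668) − (-6.2432674713) = -44.2708922631
Denominator 8 − 1 = 7.
(8·(-6.3142699668) − (-6.2432674713))/(8 − 1) = -6.3244131804

-6.324413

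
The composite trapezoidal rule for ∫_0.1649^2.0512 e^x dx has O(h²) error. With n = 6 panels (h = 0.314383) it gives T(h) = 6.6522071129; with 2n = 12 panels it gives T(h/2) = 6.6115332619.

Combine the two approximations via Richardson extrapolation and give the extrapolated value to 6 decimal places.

6.597975

Order 2 gives 2^r = 4 and 2^r − 1 = 3.
Difference of the inputs: 6.6115332619 − 6.6522071129 = -0.0406738510
Divide by 2^2 − 1 = 3: (-0.0406738510)/3 = -0.0135579503
R = 6.6115332619 − 0.0135579503 = 6.5979753116
Gap between inputs: 4.067e-02; correction applied: −0.0135579503.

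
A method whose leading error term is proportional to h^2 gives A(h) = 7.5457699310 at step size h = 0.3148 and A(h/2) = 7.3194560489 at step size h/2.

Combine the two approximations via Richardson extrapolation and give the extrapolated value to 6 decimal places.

The method has order 2: 2^2 = 4.
4 × 7.3194560489 − 7.5457699310 = 21.7320542646
R = 21.7320542646/3 = 7.2440180882

7.244018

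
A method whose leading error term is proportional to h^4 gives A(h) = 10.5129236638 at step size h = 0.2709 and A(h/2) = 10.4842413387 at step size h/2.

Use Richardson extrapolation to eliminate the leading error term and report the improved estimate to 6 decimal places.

With r = 4 the leading error scales as h^4, so the weight is 2^4 = 16.
16 × 10.4842413387 = 167.7478614192; 167.7478614192 − 10.5129236638 = 157.2349377554
R = 157.2349377554/15 = 10.4823291837
Correction |R − A(h/2)| = 1.912e-03; gap |A(h/2) − A(h)| = 2.868e-02.

10.482329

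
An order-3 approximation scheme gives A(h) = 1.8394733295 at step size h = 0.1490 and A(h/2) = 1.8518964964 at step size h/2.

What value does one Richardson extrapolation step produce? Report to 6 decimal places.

r = 3, so 2^r = 8.
8*1.8518964964 = 14.8151719712; 14.8151719712 − 1.8394733295 = 12.9756986417
Divide by 2^3 − 1 = 7.
12.9756986417 ÷ 7 = 1.8536712345
Gap between inputs: 1.242e-02; correction applied: +0.0017747381.

1.853671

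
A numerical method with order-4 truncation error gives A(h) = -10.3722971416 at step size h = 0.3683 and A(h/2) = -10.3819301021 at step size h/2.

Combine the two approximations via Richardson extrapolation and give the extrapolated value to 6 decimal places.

-10.382572

The method has order 4: 2^4 = 16.
16 × (-10.3819301021) = -166.1108816336; (-166.1108816336) − (-10.3722971416) = -155.7385844920
Divide by 2^4 − 1 = 15.
R = (-155.7385844920)/15 = -10.3825722995
Correction |R − A(h/2)| = 6.422e-04; gap |A(h/2) − A(h)| = 9.633e-03.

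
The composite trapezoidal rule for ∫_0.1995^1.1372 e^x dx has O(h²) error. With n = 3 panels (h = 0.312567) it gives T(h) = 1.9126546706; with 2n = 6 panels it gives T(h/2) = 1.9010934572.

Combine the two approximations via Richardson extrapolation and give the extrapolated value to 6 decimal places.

r = 2: numerator weight 4, denominator 3.
Numerator 4 × A(h/2) − A(h) = 4 × 1.9010934572 − 1.9126546706 = 5.6917191582
5.6917191582 ÷ 3 = 1.8972397194

1.897240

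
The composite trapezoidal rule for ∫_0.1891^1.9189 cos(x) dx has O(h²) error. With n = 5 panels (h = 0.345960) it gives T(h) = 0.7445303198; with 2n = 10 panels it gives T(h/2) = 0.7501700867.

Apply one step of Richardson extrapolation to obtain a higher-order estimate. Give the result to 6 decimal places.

0.752050

Method order is 2; weight 2^2 = 4.
2^2 × A(h/2) = 3.0006803468; minus A(h) gives 2.2561500270.
Denominator 4 − 1 = 3.
So the Richardson estimate is 0.7520500090.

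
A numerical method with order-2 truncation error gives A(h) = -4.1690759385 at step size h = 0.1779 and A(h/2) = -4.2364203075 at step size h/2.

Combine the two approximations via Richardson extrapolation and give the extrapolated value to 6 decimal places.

r = 2, so 2^r = 4.
4·(-4.2364203075) = -16.9456812300; subtract (-4.1690759385) → -12.7766052915
Denominator 4 − 1 = 3.
R = (-12.7766052915)/3 = -4.2588684305
Correction |R − A(h/2)| = 2.245e-02; gap |A(h/2) − A(h)| = 6.734e-02.

-4.258868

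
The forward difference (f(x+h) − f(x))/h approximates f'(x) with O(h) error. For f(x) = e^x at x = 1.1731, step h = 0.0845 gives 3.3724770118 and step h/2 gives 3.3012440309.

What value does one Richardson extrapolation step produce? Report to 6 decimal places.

Error is O(h^1); halving h shrinks it by 2^1 = 2.
Numerator 2*A(h/2) − A(h) = 2*3.3012440309 − 3.3724770118 = 3.2300110500
Divide by 2^1 − 1 = 1.
So the Richardson estimate is 3.2300110500.
Shift from A(h/2): −0.0712329809.

3.230011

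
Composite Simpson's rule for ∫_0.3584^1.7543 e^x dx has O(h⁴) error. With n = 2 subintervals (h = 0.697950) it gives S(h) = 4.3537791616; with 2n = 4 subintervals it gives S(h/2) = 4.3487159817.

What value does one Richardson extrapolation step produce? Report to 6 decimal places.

With r = 4 the leading error scales as h^4, so the weight is 2^4 = 16.
Difference of the inputs: 4.3487159817 − 4.3537791616 = -0.0050631799
Divide by 2^4 − 1 = 15: (-0.0050631799)/15 = -0.0003375453
R = 4.3487159817 − 0.0003375453 = 4.3483784364

4.348378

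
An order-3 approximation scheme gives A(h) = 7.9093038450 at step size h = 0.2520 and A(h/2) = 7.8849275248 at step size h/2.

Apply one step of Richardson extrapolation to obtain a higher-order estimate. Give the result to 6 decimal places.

7.881445

The method has order 3: 2^3 = 8.
2^3·A(h/2) = 63.0794201984; minus A(h) gives 55.1701163534.
Extrapolated: 55.1701163534 / 7 = 7.8814451933
Shift from A(h/2): −0.0034823315.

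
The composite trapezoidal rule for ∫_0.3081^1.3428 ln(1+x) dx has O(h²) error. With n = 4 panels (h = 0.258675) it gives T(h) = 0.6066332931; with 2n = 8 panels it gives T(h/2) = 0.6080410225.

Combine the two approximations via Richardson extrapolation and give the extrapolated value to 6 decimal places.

r = 2: numerator weight 4, denominator 3.
Numerator 4·A(h/2) − A(h) = 4·0.6080410225 − 0.6066332931 = 1.8255307969
Extrapolated: 1.8255307969 / 3 = 0.6085102656
Gap between inputs: 1.408e-03; correction applied: +0.0004692431.

0.608510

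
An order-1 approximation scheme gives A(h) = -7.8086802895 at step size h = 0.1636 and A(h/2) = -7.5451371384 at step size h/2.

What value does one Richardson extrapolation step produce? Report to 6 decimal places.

Leading term ∝ h^1; use weight 2 = 2^1.
2 × (-7.5451371384) − (-7.8086802895) = -7.2815939873
Divide by 2^1 − 1 = 1.
R = (-7.2815939873)/1 = -7.2815939873
Correction |R − A(h/2)| = 2.635e-01; gap |A(h/2) − A(h)| = 2.635e-01.

-7.281594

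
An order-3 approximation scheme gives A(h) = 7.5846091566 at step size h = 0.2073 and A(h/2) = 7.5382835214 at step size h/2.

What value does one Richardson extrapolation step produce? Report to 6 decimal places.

r = 3: numerator weight 8, denominator 7.
2^3×A(h/2) = 60.3062681712; minus A(h) gives 52.7216590146.
Divide by 2^3 − 1 = 7.
(8×7.5382835214 − 7.5846091566)/(8 − 1) = 7.5316655735
Shift from A(h/2): −0.0066179479.

7.531666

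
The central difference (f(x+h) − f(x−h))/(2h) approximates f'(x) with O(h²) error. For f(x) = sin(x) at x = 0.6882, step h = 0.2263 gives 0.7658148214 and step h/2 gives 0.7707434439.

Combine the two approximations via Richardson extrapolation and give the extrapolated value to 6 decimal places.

0.772386

Leading term ∝ h^2; use weight 4 = 2^2.
2^2*A(h/2) = 3.0829737756; minus A(h) gives 2.3171589542.
R = 2.3171589542/3 = 0.7723863181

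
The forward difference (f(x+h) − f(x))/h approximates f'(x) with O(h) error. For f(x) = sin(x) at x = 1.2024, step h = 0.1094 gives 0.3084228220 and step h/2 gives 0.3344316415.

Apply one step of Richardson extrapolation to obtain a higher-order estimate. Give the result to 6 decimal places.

Leading term ∝ h^1; use weight 2 = 2^1.
2×0.3344316415 = 0.6688632830; subtract 0.3084228220 → 0.3604404610
Extrapolated: 0.3604404610 / 1 = 0.3604404610
Correction |R − A(h/2)| = 2.601e-02; gap |A(h/2) − A(h)| = 2.601e-02.

0.360440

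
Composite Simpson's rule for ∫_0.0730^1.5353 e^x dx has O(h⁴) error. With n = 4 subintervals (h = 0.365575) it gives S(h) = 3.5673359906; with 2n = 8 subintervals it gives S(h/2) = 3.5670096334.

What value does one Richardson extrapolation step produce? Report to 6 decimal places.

3.566988

r = 4: numerator weight 16, denominator 15.
16·3.5670096334 = 57.0721541344; 57.0721541344 − 3.5673359906 = 53.5048181438
Divide by 2^4 − 1 = 15.
So the Richardson estimate is 3.5669878763.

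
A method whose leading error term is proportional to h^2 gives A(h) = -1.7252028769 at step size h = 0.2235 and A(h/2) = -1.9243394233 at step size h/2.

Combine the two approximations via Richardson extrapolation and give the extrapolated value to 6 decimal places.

-1.990718

Method order is 2; weight 2^2 = 4.
Top: 4(-1.9243394233) − (-1.7252028769) = -5.9721548163
Divide by 2^2 − 1 = 3.
So the Richardson estimate is -1.9907182721.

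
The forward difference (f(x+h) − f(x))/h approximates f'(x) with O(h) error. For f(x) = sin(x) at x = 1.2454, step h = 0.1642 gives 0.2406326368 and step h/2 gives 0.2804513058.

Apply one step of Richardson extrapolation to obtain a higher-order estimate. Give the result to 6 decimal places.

Method order is 1; weight 2^1 = 2.
Numerator 2·A(h/2) − A(h) = 2·0.2804513058 − 0.2406326368 = 0.3202699748
Extrapolated: 0.3202699748 / 1 = 0.3202699748

0.320270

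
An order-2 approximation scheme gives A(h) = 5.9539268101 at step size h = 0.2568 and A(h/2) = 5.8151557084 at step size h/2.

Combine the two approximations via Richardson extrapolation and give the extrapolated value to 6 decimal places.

5.768899

With r = 2 the leading error scales as h^2, so the weight is 2^2 = 4.
4·5.8151557084 = 23.2606228336; 23.2606228336 − 5.9539268101 = 17.3066960235
(4·5.8151557084 − 5.9539268101)/(4 − 1) = 5.7688986745
Gap between inputs: 1.388e-01; correction applied: −0.0462570339.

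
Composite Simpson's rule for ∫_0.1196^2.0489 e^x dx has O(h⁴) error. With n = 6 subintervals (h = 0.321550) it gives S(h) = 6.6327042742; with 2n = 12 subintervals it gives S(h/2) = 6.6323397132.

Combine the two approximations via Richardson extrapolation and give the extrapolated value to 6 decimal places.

6.632315

Order 4 gives 2^r = 16 and 2^r − 1 = 15.
Difference of the inputs: 6.6323397132 − 6.6327042742 = -0.0003645610
Divide by 2^4 − 1 = 15: (-0.0003645610)/15 = -0.0000243041
R = A(h/2) + (A(h/2) − A(h))/15 = 6.6323397132 − 0.0000243041 = 6.6323154091
Correction |R − A(h/2)| = 2.430e-05; gap |A(h/2) − A(h)| = 3.646e-04.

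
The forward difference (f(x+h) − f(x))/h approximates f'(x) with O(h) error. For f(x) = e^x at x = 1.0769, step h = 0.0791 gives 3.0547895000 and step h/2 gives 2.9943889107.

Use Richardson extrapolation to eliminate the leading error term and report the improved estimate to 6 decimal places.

2.933988

With r = 1 the leading error scales as h^1, so the weight is 2^1 = 2.
2·2.9943889107 = 5.9887778214; subtract 3.0547895000 → 2.9339883214
2.9339883214 ÷ 1 = 2.9339883214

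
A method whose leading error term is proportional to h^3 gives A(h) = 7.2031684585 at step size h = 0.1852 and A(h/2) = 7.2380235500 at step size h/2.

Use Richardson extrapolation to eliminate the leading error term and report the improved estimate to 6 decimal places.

Error is O(h^3); halving h shrinks it by 2^3 = 8.
Difference of the inputs: 7.2380235500 − 7.2031684585 = 0.0348550915
Correction (A(h/2) − A(h))/(8 − 1) = 0.0348550915/7 = 0.0049792988
R = A(h/2) + (A(h/2) − A(h))/7 = 7.2380235500 + 0.0049792988 = 7.2430028488

7.243003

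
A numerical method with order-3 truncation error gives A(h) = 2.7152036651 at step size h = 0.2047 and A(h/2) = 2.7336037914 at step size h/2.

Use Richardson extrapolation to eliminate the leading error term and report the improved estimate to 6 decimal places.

2.736232

Method order is 3; weight 2^3 = 8.
A(h/2) − A(h) = 2.7336037914 − 2.7152036651 = 0.0184001263
Correction (A(h/2) − A(h))/(8 − 1) = 0.0184001263/7 = 0.0026285895
R = A(h/2) + (A(h/2) − A(h))/7 = 2.7336037914 + 0.0026285895 = 2.7362323809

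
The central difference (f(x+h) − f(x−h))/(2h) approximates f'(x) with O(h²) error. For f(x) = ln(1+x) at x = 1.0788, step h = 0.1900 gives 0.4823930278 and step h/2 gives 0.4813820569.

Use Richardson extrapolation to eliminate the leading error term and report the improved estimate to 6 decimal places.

r = 2: numerator weight 4, denominator 3.
Difference of the inputs: 0.4813820569 − 0.4823930278 = -0.0010109709
Divide by 2^2 − 1 = 3: (-0.0010109709)/3 = -0.0003369903
R = A(h/2) + (A(h/2) − A(h))/3 = 0.4813820569 − 0.0003369903 = 0.4810450666
Gap between inputs: 1.011e-03; correction applied: −0.0003369903.

0.481045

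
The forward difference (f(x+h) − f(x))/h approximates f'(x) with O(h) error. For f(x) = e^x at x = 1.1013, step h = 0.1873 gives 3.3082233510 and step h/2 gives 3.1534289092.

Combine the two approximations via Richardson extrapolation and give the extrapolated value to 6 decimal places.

With r = 1 the leading error scales as h^1, so the weight is 2^1 = 2.
Top: 2(3.1534289092) − (3.3082233510) = 2.9986344674
R = 2.9986344674/1 = 2.9986344674

2.998634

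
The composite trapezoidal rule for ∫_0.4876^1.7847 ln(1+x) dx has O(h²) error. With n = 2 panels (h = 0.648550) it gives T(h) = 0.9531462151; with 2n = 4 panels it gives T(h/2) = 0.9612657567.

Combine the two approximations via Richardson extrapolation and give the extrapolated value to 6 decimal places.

0.963972

With r = 2 the leading error scales as h^2, so the weight is 2^2 = 4.
A(h/2) − A(h) = 0.9612657567 − 0.9531462151 = 0.0081195416
Divide by 2^2 − 1 = 3: 0.0081195416/3 = 0.0027065139
R = 0.9612657567 + 0.0027065139 = 0.9639722706
Gap between inputs: 8.120e-03; correction applied: +0.0027065139.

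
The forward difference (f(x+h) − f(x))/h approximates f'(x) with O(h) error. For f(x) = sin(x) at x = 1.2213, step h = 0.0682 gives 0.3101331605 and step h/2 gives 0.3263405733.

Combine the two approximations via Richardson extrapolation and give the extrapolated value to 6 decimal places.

0.342548

Method order is 1; weight 2^1 = 2.
2*0.3263405733 − 0.3101331605 = 0.3425479861
Extrapolated: 0.3425479861 / 1 = 0.3425479861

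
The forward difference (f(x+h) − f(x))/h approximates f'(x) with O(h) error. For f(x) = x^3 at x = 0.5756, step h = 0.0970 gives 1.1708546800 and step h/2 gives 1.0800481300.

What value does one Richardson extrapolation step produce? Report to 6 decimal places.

0.989242

Method order is 1; weight 2^1 = 2.
2 × 1.0800481300 = 2.1600962600; 2.1600962600 − 1.1708546800 = 0.9892415800
(2 × 1.0800481300 − 1.1708546800)/(2 − 1) = 0.9892415800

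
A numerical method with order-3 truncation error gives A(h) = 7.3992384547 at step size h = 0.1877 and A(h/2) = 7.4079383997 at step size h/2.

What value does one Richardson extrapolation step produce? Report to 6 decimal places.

7.409181

Leading term ∝ h^3; use weight 8 = 2^3.
8×7.4079383997 = 59.2635071976; 59.2635071976 − 7.3992384547 = 51.8642687429
Denominator 8 − 1 = 7.
So the Richardson estimate is 7.4091812490.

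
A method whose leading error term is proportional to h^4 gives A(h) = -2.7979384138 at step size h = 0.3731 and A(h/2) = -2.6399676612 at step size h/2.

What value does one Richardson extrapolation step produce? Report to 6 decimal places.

-2.629436

With r = 4 the leading error scales as h^4, so the weight is 2^4 = 16.
Weighted: (-42.2394825792) − (-2.7979384138) = -39.4415441654
(-39.4415441654) ÷ 15 = -2.6294362777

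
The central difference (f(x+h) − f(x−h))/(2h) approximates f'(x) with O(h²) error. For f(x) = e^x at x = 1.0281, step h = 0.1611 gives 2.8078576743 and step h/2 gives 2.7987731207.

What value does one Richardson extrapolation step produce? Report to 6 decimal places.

2.795745

r = 2, so 2^r = 4.
4×2.7987731207 = 11.1950924828; subtract 2.8078576743 → 8.3872348085
R = 8.3872348085/3 = 2.7957449362
Shift from A(h/2): −0.0030281845.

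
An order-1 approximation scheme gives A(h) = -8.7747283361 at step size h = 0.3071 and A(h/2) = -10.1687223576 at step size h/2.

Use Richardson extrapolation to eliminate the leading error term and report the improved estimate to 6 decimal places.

Error is O(h^1); halving h shrinks it by 2^1 = 2.
2×(-10.1687223576) = -20.3374447152; (-20.3374447152) − (-8.7747283361) = -11.5627163791
Extrapolated: (-11.5627163791) / 1 = -11.5627163791
Gap between inputs: 1.394e+00; correction applied: −1.3939940215.

-11.562716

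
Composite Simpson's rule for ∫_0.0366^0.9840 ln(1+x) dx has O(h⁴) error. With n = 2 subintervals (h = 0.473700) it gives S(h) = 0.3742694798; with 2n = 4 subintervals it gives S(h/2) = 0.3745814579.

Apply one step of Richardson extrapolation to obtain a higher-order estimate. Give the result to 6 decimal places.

Method order is 4; weight 2^4 = 16.
Weighted: 5.9933033264 − 0.3742694798 = 5.6190338466
Denominator 16 − 1 = 15.
R = 5.6190338466/15 = 0.3746022564
Gap between inputs: 3.120e-04; correction applied: +0.0000207985.

0.374602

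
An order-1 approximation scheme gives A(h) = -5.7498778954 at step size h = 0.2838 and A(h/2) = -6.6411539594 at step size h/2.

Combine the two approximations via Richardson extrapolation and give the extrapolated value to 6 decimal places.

Error is O(h^1); halving h shrinks it by 2^1 = 2.
Numerator 2 × A(h/2) − A(h) = 2 × (-6.6411539594) − (-5.7498778954) = -7.5324300234
Denominator 2 − 1 = 1.
R = (-7.5324300234)/1 = -7.5324300234
Gap between inputs: 8.913e-01; correction applied: −0.8912760640.

-7.532430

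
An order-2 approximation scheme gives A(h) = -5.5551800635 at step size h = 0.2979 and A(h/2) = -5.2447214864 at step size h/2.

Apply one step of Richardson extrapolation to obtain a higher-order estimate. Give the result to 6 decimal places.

Method order is 2; weight 2^2 = 4.
2^2·A(h/2) = -20.9788859456; minus A(h) gives -15.4237058821.
R = (-15.4237058821)/3 = -5.1412352940
Gap between inputs: 3.105e-01; correction applied: +0.1034861924.

-5.141235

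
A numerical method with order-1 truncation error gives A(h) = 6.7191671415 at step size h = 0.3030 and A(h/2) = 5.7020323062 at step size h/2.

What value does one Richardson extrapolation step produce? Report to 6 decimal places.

The method has order 1: 2^1 = 2.
2×5.7020323062 = 11.4040646124; subtract 6.7191671415 → 4.6848974709
Divide by 2^1 − 1 = 1.
R = 4.6848974709/1 = 4.6848974709

4.684897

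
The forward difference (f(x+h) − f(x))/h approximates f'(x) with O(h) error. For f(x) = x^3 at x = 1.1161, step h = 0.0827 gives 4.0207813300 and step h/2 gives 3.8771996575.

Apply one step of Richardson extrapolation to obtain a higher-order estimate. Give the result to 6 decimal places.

r = 1, so 2^r = 2.
A(h/2) − A(h) = 3.8771996575 − 4.0207813300 = -0.1435816725
Divide by 2^1 − 1 = 1: (-0.1435816725)/1 = -0.1435816725
R = A(h/2) + (A(h/2) − A(h))/1 = 3.8771996575 − 0.1435816725 = 3.7336179850
Correction |R − A(h/2)| = 1.436e-01; gap |A(h/2) − A(h)| = 1.436e-01.

3.733618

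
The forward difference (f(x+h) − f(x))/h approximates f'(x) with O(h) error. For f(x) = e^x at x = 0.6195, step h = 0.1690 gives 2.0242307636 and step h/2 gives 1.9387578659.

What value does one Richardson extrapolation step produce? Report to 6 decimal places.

Error is O(h^1); halving h shrinks it by 2^1 = 2.
Numerator 2 × A(h/2) − A(h) = 2 × 1.9387578659 − 2.0242307636 = 1.8532849682
Extrapolated: 1.8532849682 / 1 = 1.8532849682

1.853285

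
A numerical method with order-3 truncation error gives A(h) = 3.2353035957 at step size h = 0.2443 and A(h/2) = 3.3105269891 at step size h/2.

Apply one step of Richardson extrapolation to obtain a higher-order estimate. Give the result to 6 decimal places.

r = 3: numerator weight 8, denominator 7.
Difference of the inputs: 3.3105269891 − 3.2353035957 = 0.0752233934
Divide by 2^3 − 1 = 7: 0.0752233934/7 = 0.0107461991
R = A(h/2) + (A(h/2) − A(h))/7 = 3.3105269891 + 0.0107461991 = 3.3212731882
Correction |R − A(h/2)| = 1.075e-02; gap |A(h/2) − A(h)| = 7.522e-02.

3.321273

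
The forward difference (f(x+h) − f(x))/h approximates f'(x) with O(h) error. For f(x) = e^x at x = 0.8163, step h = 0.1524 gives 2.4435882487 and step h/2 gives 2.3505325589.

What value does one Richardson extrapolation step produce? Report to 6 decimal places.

r = 1, so 2^r = 2.
2·2.3505325589 = 4.7010651178; 4.7010651178 − 2.4435882487 = 2.2574768691
Denominator 2 − 1 = 1.
R = 2.2574768691/1 = 2.2574768691
Shift from A(h/2): −0.0930556898.

2.257477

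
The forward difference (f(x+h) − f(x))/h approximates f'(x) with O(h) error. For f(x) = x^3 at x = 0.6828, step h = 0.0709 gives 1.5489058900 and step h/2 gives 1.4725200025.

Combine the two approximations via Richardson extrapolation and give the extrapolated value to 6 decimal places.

1.396134

Leading term ∝ h^1; use weight 2 = 2^1.
Weighted: 2.9450400050 − 1.5489058900 = 1.3961341150
1.3961341150 ÷ 1 = 1.3961341150
Shift from A(h/2): −0.0763858875.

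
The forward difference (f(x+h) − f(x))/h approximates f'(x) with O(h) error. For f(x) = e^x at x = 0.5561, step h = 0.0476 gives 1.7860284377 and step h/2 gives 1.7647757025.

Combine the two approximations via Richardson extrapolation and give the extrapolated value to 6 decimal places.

1.743523

Order 1 gives 2^r = 2 and 2^r − 1 = 1.
2^1·A(h/2) = 3.5295514050; minus A(h) gives 1.7435229673.
Extrapolated: 1.7435229673 / 1 = 1.7435229673
Gap between inputs: 2.125e-02; correction applied: −0.0212527352.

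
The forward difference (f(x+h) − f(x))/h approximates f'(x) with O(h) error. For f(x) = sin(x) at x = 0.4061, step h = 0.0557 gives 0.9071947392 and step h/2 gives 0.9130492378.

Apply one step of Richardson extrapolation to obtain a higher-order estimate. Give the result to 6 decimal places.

Method order is 1; weight 2^1 = 2.
Numerator 2·A(h/2) − A(h) = 2·0.9130492378 − 0.9071947392 = 0.9189037364
(2·0.9130492378 − 0.9071947392)/(2 − 1) = 0.9189037364

0.918904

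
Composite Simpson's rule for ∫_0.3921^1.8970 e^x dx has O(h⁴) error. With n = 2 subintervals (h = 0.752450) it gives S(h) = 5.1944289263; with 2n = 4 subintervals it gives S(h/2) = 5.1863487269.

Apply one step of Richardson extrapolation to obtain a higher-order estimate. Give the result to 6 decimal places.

5.185810

Order 4 gives 2^r = 16 and 2^r − 1 = 15.
2^4*A(h/2) = 82.9815796304; minus A(h) gives 77.7871507041.
Divide by 2^4 − 1 = 15.
(16*5.1863487269 − 5.1944289263)/(16 − 1) = 5.1858100469
Correction |R − A(h/2)| = 5.387e-04; gap |A(h/2) − A(h)| = 8.080e-03.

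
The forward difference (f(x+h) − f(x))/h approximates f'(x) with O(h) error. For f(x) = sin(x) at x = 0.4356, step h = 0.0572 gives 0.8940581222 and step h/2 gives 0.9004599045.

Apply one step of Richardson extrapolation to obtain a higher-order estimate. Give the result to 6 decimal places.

Error is O(h^1); halving h shrinks it by 2^1 = 2.
2 × 0.9004599045 = 1.8009198090; subtract 0.8940581222 → 0.9068616868
Denominator 2 − 1 = 1.
0.9068616868 ÷ 1 = 0.9068616868

0.906862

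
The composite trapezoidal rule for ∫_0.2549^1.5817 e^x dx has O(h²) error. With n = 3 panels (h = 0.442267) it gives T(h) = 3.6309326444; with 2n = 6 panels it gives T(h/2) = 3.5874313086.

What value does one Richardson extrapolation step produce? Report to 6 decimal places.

The method has order 2: 2^2 = 4.
4*3.5874313086 = 14.3497252344; 14.3497252344 − 3.6309326444 = 10.7187925900
R = 10.7187925900/3 = 3.5729308633

3.572931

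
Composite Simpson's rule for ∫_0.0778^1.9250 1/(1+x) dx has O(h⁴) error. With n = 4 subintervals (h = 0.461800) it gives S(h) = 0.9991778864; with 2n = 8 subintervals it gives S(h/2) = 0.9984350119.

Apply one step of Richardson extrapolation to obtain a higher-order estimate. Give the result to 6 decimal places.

r = 4: numerator weight 16, denominator 15.
A(h/2) − A(h) = 0.9984350119 − 0.9991778864 = -0.0007428745
Correction (A(h/2) − A(h))/(16 − 1) = (-0.0007428745)/15 = -0.0000495250
R = A(h/2) + (A(h/2) − A(h))/15 = 0.9984350119 − 0.0000495250 = 0.9983854869
Shift from A(h/2): −0.0000495250.

0.998385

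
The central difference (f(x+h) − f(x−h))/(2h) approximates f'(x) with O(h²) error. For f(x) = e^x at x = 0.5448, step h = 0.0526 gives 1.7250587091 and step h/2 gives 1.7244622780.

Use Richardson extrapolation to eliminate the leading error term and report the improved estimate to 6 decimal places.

1.724263

Order 2 gives 2^r = 4 and 2^r − 1 = 3.
4×1.7244622780 = 6.8978491120; subtract 1.7250587091 → 5.1727904029
R = 5.1727904029/3 = 1.7242634676
Shift from A(h/2): −0.0001988104.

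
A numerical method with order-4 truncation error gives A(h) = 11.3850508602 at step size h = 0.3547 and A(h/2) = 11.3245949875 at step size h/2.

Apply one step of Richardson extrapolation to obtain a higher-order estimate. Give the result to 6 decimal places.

11.320565

Error is O(h^4); halving h shrinks it by 2^4 = 16.
16×11.3245949875 = 181.1935198000; subtract 11.3850508602 → 169.8084689398
R = 169.8084689398/15 = 11.3205645960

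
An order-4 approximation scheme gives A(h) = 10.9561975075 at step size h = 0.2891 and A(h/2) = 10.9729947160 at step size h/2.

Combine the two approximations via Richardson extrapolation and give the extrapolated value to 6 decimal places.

10.974115

Order 4 gives 2^r = 16 and 2^r − 1 = 15.
16·10.9729947160 = 175.5679154560; subtract 10.9561975075 → 164.6117179485
(16·10.9729947160 − 10.9561975075)/(16 − 1) = 10.9741145299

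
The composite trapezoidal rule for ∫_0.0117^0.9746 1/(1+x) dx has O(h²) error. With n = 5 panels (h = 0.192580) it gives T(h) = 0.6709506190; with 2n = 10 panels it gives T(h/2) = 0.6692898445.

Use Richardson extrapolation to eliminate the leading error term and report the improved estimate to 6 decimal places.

Error is O(h^2); halving h shrinks it by 2^2 = 4.
Weighted: 2.6771593780 − 0.6709506190 = 2.0062087590
Extrapolated: 2.0062087590 / 3 = 0.6687362530

0.668736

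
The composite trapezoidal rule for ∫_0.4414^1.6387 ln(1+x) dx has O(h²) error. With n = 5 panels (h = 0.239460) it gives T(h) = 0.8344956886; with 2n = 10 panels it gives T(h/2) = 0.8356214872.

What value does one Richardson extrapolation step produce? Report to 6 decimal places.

0.835997

Leading term ∝ h^2; use weight 4 = 2^2.
Weighted: 3.3424859488 − 0.8344956886 = 2.5079902602
Divide by 2^2 − 1 = 3.
Extrapolated: 2.5079902602 / 3 = 0.8359967534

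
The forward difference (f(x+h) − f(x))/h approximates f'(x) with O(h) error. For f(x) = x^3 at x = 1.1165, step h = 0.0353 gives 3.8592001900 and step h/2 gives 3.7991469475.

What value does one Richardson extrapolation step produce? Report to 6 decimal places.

3.739094

Error is O(h^1); halving h shrinks it by 2^1 = 2.
Numerator 2×A(h/2) − A(h) = 2×3.7991469475 − 3.8592001900 = 3.7390937050
3.7390937050 ÷ 1 = 3.7390937050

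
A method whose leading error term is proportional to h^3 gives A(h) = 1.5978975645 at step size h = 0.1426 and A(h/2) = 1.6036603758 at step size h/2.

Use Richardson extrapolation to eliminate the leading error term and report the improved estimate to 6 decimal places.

With r = 3 the leading error scales as h^3, so the weight is 2^3 = 8.
Top: 8(1.6036603758) − (1.5978975645) = 11.2313854419
R = 11.2313854419/7 = 1.6044836346
Shift from A(h/2): +0.0008232588.

1.604484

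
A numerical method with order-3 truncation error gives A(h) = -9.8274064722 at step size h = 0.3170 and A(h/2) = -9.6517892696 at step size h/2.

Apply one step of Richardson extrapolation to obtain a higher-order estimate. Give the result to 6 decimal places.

With r = 3 the leading error scales as h^3, so the weight is 2^3 = 8.
8×(-9.6517892696) = -77.2143141568; subtract (-9.8274064722) → -67.3869076846
(-67.3869076846) ÷ 7 = -9.6267010978
Gap between inputs: 1.756e-01; correction applied: +0.0250881718.

-9.626701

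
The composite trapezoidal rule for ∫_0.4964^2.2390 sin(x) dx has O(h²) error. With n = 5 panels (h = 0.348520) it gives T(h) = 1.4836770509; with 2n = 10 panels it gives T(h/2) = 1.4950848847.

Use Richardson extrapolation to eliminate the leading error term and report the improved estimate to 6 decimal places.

The method has order 2: 2^2 = 4.
4*1.4950848847 = 5.9803395388; subtract 1.4836770509 → 4.4966624879
R = 4.4966624879/3 = 1.4988874960
Gap between inputs: 1.141e-02; correction applied: +0.0038026113.

1.498887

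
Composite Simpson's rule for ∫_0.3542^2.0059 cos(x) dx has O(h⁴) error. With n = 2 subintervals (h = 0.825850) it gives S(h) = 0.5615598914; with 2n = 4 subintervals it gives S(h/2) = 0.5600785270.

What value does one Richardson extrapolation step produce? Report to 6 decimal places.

0.559980

Error is O(h^4); halving h shrinks it by 2^4 = 16.
Numerator 16 × A(h/2) − A(h) = 16 × 0.5600785270 − 0.5615598914 = 8.3996965406
Extrapolated: 8.3996965406 / 15 = 0.5599797694
Gap between inputs: 1.481e-03; correction applied: −0.0000987576.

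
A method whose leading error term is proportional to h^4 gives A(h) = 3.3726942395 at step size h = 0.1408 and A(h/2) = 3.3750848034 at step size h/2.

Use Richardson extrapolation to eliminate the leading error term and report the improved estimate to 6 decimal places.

The method has order 4: 2^4 = 16.
16 × 3.3750848034 = 54.0013568544; subtract 3.3726942395 → 50.6286626149
Divide by 2^4 − 1 = 15.
Extrapolated: 50.6286626149 / 15 = 3.3752441743

3.375244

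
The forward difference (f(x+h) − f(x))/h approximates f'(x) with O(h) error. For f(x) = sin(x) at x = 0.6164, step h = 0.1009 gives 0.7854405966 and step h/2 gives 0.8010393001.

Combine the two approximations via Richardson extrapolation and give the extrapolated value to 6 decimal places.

Method order is 1; weight 2^1 = 2.
2*0.8010393001 − 0.7854405966 = 0.8166380036
Denominator 2 − 1 = 1.
So the Richardson estimate is 0.8166380036.
Shift from A(h/2): +0.0155987035.

0.816638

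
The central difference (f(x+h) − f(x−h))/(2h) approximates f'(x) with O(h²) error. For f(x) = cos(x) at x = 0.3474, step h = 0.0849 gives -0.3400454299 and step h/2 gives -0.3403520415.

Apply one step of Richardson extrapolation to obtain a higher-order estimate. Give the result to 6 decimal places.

-0.340454

The method has order 2: 2^2 = 4.
Difference of the inputs: -0.3403520415 − (-0.3400454299) = -0.0003066116
Correction (A(h/2) − A(h))/(4 − 1) = (-0.0003066116)/3 = -0.0001022039
R = -0.3403520415 − 0.0001022039 = -0.3404542454
Gap between inputs: 3.066e-04; correction applied: −0.0001022039.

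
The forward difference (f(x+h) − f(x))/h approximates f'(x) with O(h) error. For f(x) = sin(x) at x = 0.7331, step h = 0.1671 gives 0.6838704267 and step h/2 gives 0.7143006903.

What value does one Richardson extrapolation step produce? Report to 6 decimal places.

With r = 1 the leading error scales as h^1, so the weight is 2^1 = 2.
Weighted: 1.4286013806 − 0.6838704267 = 0.7447309539
0.7447309539 ÷ 1 = 0.7447309539

0.744731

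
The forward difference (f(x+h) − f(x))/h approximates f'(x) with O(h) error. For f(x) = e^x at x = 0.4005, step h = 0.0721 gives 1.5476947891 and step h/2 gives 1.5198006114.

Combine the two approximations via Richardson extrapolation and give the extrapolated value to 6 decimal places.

r = 1: numerator weight 2, denominator 1.
Top: 2(1.5198006114) − (1.5476947891) = 1.4919064337
Denominator 2 − 1 = 1.
R = 1.4919064337/1 = 1.4919064337

1.491906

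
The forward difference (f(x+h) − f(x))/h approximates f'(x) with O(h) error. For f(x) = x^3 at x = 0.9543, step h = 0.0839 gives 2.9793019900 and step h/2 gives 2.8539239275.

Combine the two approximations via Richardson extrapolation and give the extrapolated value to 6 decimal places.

Order 1 gives 2^r = 2 and 2^r − 1 = 1.
2^1×A(h/2) = 5.7078478550; minus A(h) gives 2.7285458650.
(2×2.8539239275 − 2.9793019900)/(2 − 1) = 2.7285458650

2.728546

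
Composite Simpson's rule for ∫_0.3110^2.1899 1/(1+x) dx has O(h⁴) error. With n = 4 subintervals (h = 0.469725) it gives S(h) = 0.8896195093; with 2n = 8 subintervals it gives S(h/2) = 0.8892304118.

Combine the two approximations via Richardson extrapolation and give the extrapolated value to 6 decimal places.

r = 4, so 2^r = 16.
16 × 0.8892304118 − 0.8896195093 = 13.3380670795
Extrapolated: 13.3380670795 / 15 = 0.8892044720
Shift from A(h/2): −0.0000259398.

0.889204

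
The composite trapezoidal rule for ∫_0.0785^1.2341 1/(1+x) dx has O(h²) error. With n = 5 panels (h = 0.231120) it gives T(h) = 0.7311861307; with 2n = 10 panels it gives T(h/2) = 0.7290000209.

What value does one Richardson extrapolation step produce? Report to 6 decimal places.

0.728271

The method has order 2: 2^2 = 4.
2^2*A(h/2) = 2.9160000836; minus A(h) gives 2.1848139529.
Denominator 4 − 1 = 3.
(4*0.7290000209 − 0.7311861307)/(4 − 1) = 0.7282713176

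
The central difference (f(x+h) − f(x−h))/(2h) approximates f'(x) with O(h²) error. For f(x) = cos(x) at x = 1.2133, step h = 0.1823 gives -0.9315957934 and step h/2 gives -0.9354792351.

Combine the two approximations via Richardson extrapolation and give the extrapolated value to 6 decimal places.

Method order is 2; weight 2^2 = 4.
4*(-0.9354792351) = -3.7419169404; subtract (-0.9315957934) → -2.8103211470
(-2.8103211470) ÷ 3 = -0.9367737157

-0.936774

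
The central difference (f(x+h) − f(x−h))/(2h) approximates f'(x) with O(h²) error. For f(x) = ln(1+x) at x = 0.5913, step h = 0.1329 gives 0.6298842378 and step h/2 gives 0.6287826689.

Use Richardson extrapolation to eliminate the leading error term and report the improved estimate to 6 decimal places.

0.628415

With r = 2 the leading error scales as h^2, so the weight is 2^2 = 4.
Weighted: 2.5151306756 − 0.6298842378 = 1.8852464378
Divide by 2^2 − 1 = 3.
So the Richardson estimate is 0.6284154793.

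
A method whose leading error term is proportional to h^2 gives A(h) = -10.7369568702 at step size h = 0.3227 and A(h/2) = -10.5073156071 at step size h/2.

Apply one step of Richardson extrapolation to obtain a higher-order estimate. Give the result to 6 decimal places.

r = 2: numerator weight 4, denominator 3.
Weighted: (-42.0292624284) − (-10.7369568702) = -31.2923055582
R = (-31.2923055582)/3 = -10.4307685194

-10.430769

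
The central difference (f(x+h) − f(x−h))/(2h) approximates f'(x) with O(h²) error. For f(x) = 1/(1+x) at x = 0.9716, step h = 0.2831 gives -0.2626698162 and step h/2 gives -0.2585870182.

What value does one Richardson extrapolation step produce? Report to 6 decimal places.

r = 2: numerator weight 4, denominator 3.
A(h/2) − A(h) = -0.2585870182 − (-0.2626698162) = 0.0040827980
Correction (A(h/2) − A(h))/(4 − 1) = 0.0040827980/3 = 0.0013609327
R = -0.2585870182 + 0.0013609327 = -0.2572260855

-0.257226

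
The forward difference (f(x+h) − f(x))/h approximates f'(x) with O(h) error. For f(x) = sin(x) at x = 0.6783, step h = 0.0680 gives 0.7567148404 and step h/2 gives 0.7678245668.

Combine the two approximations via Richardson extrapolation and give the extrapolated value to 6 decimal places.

0.778934

r = 1, so 2^r = 2.
Weighted: 1.5356491336 − 0.7567148404 = 0.7789342932
(2×0.7678245668 − 0.7567148404)/(2 − 1) = 0.7789342932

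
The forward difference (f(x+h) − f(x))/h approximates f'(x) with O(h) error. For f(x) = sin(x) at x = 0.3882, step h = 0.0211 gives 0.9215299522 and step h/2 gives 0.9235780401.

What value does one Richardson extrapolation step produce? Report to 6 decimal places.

r = 1, so 2^r = 2.
Numerator 2×A(h/2) − A(h) = 2×0.9235780401 − 0.9215299522 = 0.9256261280
Divide by 2^1 − 1 = 1.
0.9256261280 ÷ 1 = 0.9256261280

0.925626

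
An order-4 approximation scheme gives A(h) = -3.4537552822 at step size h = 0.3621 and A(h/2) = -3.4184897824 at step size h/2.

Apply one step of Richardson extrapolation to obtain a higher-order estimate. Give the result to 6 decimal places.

-3.416139

Leading term ∝ h^4; use weight 16 = 2^4.
Difference of the inputs: -3.4184897824 − (-3.4537552822) = 0.0352654998
Correction (A(h/2) − A(h))/(16 − 1) = 0.0352654998/15 = 0.0023510333
R = A(h/2) + (A(h/2) − A(h))/15 = -3.4184897824 + 0.0023510333 = -3.4161387491
Correction |R − A(h/2)| = 2.351e-03; gap |A(h/2) − A(h)| = 3.527e-02.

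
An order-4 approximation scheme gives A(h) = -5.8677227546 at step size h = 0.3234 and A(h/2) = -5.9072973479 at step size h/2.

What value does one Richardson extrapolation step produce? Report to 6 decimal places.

-5.909936

The method has order 4: 2^4 = 16.
2^4×A(h/2) = -94.5167575664; minus A(h) gives -88.6490348118.
R = (-88.6490348118)/15 = -5.9099356541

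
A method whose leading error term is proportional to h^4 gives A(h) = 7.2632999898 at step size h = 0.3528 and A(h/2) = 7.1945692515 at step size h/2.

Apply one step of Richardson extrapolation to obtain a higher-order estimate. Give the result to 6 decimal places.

With r = 4 the leading error scales as h^4, so the weight is 2^4 = 16.
16·7.1945692515 = 115.1131080240; 115.1131080240 − 7.2632999898 = 107.8498080342
Denominator 16 − 1 = 15.
Extrapolated: 107.8498080342 / 15 = 7.1899872023
Gap between inputs: 6.873e-02; correction applied: −0.0045820492.

7.189987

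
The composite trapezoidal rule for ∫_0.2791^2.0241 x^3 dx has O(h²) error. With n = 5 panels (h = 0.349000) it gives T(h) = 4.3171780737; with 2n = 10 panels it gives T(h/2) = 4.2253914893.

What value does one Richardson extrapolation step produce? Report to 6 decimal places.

Method order is 2; weight 2^2 = 4.
Weighted: 16.9015659572 − 4.3171780737 = 12.5843878835
Denominator 4 − 1 = 3.
Extrapolated: 12.5843878835 / 3 = 4.1947959612
Correction |R − A(h/2)| = 3.060e-02; gap |A(h/2) − A(h)| = 9.179e-02.

4.194796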